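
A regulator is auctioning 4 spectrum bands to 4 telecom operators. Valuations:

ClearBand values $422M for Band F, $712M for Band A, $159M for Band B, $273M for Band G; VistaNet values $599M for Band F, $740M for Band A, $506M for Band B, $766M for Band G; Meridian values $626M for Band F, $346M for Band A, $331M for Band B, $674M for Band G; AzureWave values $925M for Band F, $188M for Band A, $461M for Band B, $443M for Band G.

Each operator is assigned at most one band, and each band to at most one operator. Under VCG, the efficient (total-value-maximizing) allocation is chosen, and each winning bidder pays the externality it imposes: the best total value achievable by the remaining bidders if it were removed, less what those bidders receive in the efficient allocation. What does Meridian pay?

Meridian pays $260M.

Efficient allocation: ClearBand→Band A ($712M), VistaNet→Band B ($506M), Meridian→Band G ($674M), AzureWave→Band F ($925M); total welfare W = $2817M.
Meridian receives Band G at value $674M, so the others get W − 674 = $2143M.
Without Meridian: best allocation of the remaining 3 bidders over all 4 bands is ClearBand→Band A ($712M), VistaNet→Band G ($766M), AzureWave→Band F ($925M), total $2403M.
VCG payment = (others' best without Meridian) − (others' welfare with Meridian) = 2403 − 2143 = $260M.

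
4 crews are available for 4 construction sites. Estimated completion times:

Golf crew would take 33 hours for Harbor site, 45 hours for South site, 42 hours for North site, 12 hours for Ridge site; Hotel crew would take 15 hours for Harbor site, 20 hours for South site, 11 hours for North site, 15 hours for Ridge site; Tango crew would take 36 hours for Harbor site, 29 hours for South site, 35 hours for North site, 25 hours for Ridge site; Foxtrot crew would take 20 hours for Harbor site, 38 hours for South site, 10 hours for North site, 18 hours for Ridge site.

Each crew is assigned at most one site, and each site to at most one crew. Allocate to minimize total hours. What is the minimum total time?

Min total: 66 hours

Optimal: Golf crew→Ridge site (12 hours), Hotel crew→Harbor site (15 hours), Tango crew→South site (29 hours), Foxtrot crew→North site (10 hours) — total 12+15+29+10 = 66 hours.
Row-greedy (each crew in turn takes its cheapest remaining site) gives 72 hours, worse by 6.
Swapping Hotel crew↔Tango crew (Hotel crew→South site 20 hours, Tango crew→Harbor site 36 hours) adds 12.
Checked against all permutations: 66 hours is optimal.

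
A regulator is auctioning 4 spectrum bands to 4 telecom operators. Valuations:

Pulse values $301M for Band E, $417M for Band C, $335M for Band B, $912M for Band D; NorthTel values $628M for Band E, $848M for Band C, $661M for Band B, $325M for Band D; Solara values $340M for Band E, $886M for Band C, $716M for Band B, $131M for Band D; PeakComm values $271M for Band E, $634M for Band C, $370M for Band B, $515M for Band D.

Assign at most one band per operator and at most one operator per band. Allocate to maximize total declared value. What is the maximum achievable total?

Maximum total: $2890M

Optimal: Pulse→Band D ($912M), NorthTel→Band E ($628M), Solara→Band B ($716M), PeakComm→Band C ($634M) — total 912+628+716+634 = $2890M.
Max-entry greedy (repeatedly take the single best remaining cell) gives $2730M, worse by 160.
Swapping PeakComm↔Solara (PeakComm→Band B $370M, Solara→Band C $886M) loses 94.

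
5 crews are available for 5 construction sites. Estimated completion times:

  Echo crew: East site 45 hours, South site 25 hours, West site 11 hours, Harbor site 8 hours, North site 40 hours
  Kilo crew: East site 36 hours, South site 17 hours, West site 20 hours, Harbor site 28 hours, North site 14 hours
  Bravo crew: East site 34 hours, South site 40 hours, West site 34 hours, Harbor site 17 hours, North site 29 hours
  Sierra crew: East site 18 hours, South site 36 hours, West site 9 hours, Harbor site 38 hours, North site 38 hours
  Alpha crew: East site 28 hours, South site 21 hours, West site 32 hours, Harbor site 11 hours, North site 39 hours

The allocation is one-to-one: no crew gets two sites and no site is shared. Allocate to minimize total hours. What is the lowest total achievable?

Minimum total: 81 hours

This is the linear assignment problem.
Optimal: Echo crew→West site (11 hours), Kilo crew→North site (14 hours), Bravo crew→Harbor site (17 hours), Sierra crew→East site (18 hours), Alpha crew→South site (21 hours) — total 11+14+17+18+21 = 81 hours.
Row-greedy (each crew in turn takes its cheapest remaining site) gives 86 hours, worse by 5.
Next-best assignment: Echo crew→West site, Kilo crew→South site, Bravo crew→North site, Sierra crew→East site, Alpha crew→Harbor site = 86 hours.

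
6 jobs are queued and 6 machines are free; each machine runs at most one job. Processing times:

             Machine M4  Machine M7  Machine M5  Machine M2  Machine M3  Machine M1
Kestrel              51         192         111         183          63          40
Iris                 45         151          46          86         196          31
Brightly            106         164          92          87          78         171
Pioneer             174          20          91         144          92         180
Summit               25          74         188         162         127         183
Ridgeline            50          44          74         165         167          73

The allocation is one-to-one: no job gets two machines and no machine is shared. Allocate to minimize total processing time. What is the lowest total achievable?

Minimum total: 300 min

This is a one-to-one assignment (minimum-cost bipartite matching).
Optimal: Kestrel→Machine M3 (63 min), Iris→Machine M1 (31 min), Brightly→Machine M2 (87 min), Pioneer→Machine M7 (20 min), Summit→Machine M4 (25 min), Ridgeline→Machine M5 (74 min) — total 63+31+87+20+25+74 = 300 min.
Row-greedy (each job in turn takes its cheapest remaining machine) gives 419 min, worse by 119.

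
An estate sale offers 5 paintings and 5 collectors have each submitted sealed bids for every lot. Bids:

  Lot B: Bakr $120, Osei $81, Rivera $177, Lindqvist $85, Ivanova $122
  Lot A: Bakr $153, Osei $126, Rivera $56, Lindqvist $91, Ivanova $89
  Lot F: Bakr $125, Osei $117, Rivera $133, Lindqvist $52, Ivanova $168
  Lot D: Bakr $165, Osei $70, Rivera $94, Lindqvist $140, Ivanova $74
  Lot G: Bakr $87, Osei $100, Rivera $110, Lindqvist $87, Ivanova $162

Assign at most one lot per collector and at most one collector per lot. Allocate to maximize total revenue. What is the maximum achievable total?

Maximum total: $749

This is the linear assignment problem.
Optimal: Bakr→Lot A ($153), Osei→Lot F ($117), Rivera→Lot B ($177), Lindqvist→Lot D ($140), Ivanova→Lot G ($162) — total 153+117+177+140+162 = $749.
Next-best assignment: Bakr→Lot A, Osei→Lot G, Rivera→Lot B, Lindqvist→Lot D, Ivanova→Lot F = $738.
Swapping Ivanova↔Bakr (Ivanova→Lot A $89, Bakr→Lot G $87) loses 139.
No other one-to-one assignment exceeds $749.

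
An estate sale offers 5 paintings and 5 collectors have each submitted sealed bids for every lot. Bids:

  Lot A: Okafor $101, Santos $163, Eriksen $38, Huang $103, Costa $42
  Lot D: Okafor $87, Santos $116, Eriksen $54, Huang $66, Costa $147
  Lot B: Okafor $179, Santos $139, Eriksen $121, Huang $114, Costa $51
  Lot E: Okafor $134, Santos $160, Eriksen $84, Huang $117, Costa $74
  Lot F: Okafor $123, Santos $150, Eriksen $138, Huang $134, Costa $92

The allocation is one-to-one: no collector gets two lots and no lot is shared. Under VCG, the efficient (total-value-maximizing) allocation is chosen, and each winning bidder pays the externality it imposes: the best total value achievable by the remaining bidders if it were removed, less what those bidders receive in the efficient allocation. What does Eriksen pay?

Efficient allocation: Okafor→Lot B ($179), Santos→Lot A ($163), Eriksen→Lot F ($138), Huang→Lot E ($117), Costa→Lot D ($147); total welfare W = $744.
Eriksen receives Lot F at value $138, so the others get W − 138 = $606.
Without Eriksen: best allocation of the remaining 4 bidders over all 5 lots is Okafor→Lot B ($179), Santos→Lot A ($163), Huang→Lot F ($134), Costa→Lot D ($147), total $623.
VCG payment = (others' best without Eriksen) − (others' welfare with Eriksen) = 623 − 606 = $17.

Eriksen pays $17.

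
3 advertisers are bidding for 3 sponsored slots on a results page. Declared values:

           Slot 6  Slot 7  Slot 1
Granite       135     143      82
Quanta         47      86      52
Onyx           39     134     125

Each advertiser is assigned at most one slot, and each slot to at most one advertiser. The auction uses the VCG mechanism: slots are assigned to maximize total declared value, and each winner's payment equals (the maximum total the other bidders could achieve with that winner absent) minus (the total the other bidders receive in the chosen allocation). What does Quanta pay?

Quanta pays $9.

Efficient allocation: Granite→Slot 6 ($135), Quanta→Slot 7 ($86), Onyx→Slot 1 ($125); total welfare W = $346.
Quanta receives Slot 7 at value $86, so the others get W − 86 = $260.
Without Quanta: best allocation of the remaining 2 bidders over all 3 slots is Granite→Slot 6 ($135), Onyx→Slot 7 ($134), total $269.
VCG payment = (others' best without Quanta) − (others' welfare with Quanta) = 269 − 260 = $9.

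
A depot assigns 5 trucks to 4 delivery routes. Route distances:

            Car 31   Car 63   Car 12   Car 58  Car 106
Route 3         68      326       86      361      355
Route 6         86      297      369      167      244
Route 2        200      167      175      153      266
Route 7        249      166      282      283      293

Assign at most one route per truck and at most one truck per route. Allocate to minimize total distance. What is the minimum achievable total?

This is the linear assignment problem.
Optimal: Car 12→Route 3 (86 km), Car 31→Route 6 (86 km), Car 58→Route 2 (153 km), Car 63→Route 7 (166 km) — total 86+86+153+166 = 491 km.
Min-entry greedy (repeatedly take the single cheapest remaining cell) gives 631 km, worse by 140.
Swapping Car 12↔Car 58 (Car 12→Route 2 175 km, Car 58→Route 3 361 km) adds 297.
No other one-to-one assignment undercuts 491 km.

Minimum total: 491 km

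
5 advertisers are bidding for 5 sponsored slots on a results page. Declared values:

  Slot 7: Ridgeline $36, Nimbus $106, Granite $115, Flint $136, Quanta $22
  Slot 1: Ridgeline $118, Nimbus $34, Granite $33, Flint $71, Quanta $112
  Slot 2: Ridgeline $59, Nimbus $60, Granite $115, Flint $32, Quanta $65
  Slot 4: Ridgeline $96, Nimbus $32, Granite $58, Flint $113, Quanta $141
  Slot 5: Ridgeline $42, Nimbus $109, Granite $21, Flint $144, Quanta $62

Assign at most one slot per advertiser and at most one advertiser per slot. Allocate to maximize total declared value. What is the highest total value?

Optimal: Ridgeline→Slot 1 ($118), Nimbus→Slot 7 ($106), Granite→Slot 2 ($115), Flint→Slot 5 ($144), Quanta→Slot 4 ($141) — total 118+106+115+144+141 = $624.
Row-greedy (each advertiser in turn takes its best remaining slot) gives $520, worse by 104.

Maximum total: $624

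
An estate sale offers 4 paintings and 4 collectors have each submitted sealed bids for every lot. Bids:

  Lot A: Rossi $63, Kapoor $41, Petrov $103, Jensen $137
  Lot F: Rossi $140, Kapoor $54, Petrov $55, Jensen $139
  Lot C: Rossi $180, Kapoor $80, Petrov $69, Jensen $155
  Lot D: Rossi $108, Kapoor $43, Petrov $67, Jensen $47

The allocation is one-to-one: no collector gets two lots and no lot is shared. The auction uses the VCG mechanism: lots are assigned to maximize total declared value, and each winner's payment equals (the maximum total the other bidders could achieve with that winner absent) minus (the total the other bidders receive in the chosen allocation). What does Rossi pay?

Efficient allocation: Rossi→Lot C ($180), Kapoor→Lot D ($43), Petrov→Lot A ($103), Jensen→Lot F ($139); total welfare W = $465.
Rossi receives Lot C at value $180, so the others get W − 180 = $285.
Without Rossi: best allocation of the remaining 3 bidders over all 4 lots is Kapoor→Lot C ($80), Petrov→Lot A ($103), Jensen→Lot F ($139), total $322.
VCG payment = (others' best without Rossi) − (others' welfare with Rossi) = 322 − 285 = $37.

Rossi pays $37.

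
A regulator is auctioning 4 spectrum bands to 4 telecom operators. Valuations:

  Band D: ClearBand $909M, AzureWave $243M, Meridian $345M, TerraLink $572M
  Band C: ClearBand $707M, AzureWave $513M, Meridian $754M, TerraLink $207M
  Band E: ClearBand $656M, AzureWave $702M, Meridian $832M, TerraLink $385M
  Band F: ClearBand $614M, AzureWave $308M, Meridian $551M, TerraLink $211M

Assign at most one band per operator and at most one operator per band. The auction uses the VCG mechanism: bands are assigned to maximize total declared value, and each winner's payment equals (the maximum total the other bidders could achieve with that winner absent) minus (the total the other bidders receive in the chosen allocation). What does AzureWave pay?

Efficient allocation: ClearBand→Band F ($614M), AzureWave→Band E ($702M), Meridian→Band C ($754M), TerraLink→Band D ($572M); total welfare W = $2642M.
AzureWave receives Band E at value $702M, so the others get W − 702 = $1940M.
Without AzureWave: best allocation of the remaining 3 bidders over all 4 bands is ClearBand→Band C ($707M), Meridian→Band E ($832M), TerraLink→Band D ($572M), total $2111M.
VCG payment = (others' best without AzureWave) − (others' welfare with AzureWave) = 2111 − 1940 = $171M.

AzureWave pays $171M.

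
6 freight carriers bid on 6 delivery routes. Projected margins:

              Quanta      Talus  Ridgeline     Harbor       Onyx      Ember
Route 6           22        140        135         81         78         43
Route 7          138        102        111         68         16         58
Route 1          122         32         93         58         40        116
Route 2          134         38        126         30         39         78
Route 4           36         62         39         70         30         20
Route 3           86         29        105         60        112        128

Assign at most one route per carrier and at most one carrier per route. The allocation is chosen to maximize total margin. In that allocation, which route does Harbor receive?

This is a one-to-one assignment (maximum-weight bipartite matching).
Optimal: Quanta→Route 7 ($138k), Talus→Route 6 ($140k), Ridgeline→Route 2 ($126k), Harbor→Route 4 ($70k), Onyx→Route 3 ($112k), Ember→Route 1 ($116k) — total 138+140+126+70+112+116 = $702k.
Max-entry greedy (repeatedly take the single best remaining cell) gives $642k, worse by 60.
Next-best assignment: Quanta→Route 2, Talus→Route 6, Ridgeline→Route 7, Harbor→Route 4, Onyx→Route 3, Ember→Route 1 = $683k.
Swapping Ember↔Talus (Ember→Route 6 $43k, Talus→Route 1 $32k) loses 181.
Every other assignment is strictly worse.
Harbor's own top route is Route 6 ($81k), but forcing Harbor→Route 6 and reassigning the rest optimally gives only $635k — worse by 67.

Harbor receives Route 4.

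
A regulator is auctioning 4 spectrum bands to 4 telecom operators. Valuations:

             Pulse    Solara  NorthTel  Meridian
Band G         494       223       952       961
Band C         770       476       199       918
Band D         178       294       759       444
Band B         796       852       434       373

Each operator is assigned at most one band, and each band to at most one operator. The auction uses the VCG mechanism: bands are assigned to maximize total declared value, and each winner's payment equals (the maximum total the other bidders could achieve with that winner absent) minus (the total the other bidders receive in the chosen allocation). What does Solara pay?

Efficient allocation: Pulse→Band C ($770M), Solara→Band B ($852M), NorthTel→Band D ($759M), Meridian→Band G ($961M); total welfare W = $3342M.
Solara receives Band B at value $852M, so the others get W − 852 = $2490M.
Without Solara: best allocation of the remaining 3 bidders over all 4 bands is Pulse→Band B ($796M), NorthTel→Band G ($952M), Meridian→Band C ($918M), total $2666M.
VCG payment = (others' best without Solara) − (others' welfare with Solara) = 2666 − 2490 = $176M.

Solara pays $176M.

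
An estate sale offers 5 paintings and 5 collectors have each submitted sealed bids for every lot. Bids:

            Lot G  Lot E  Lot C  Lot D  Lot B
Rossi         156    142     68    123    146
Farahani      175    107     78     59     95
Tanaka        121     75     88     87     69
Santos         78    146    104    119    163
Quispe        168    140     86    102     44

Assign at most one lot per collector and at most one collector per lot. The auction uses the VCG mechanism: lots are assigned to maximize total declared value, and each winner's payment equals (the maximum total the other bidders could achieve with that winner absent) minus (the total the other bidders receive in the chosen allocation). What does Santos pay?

Efficient allocation: Rossi→Lot D ($123), Farahani→Lot G ($175), Tanaka→Lot C ($88), Santos→Lot B ($163), Quispe→Lot E ($140); total welfare W = $689.
Santos receives Lot B at value $163, so the others get W − 163 = $526.
Without Santos: best allocation of the remaining 4 bidders over all 5 lots is Rossi→Lot B ($146), Farahani→Lot G ($175), Tanaka→Lot C ($88), Quispe→Lot E ($140), total $549.
VCG payment = (others' best without Santos) − (others' welfare with Santos) = 549 − 526 = $23.

Santos pays $23.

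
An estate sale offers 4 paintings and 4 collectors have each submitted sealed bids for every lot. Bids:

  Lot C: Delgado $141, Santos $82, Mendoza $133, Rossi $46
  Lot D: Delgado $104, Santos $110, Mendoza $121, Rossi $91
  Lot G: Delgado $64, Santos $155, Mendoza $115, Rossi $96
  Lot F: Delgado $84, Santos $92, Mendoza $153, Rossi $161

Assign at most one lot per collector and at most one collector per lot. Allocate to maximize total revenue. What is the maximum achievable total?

Treat this as an assignment problem: match each collector to one lot.
Optimal: Delgado→Lot C ($141), Santos→Lot G ($155), Mendoza→Lot D ($121), Rossi→Lot F ($161) — total 141+155+121+161 = $578.
Row-greedy (each collector in turn takes its best remaining lot) gives $540, worse by 38.
Swapping Rossi↔Mendoza (Rossi→Lot D $91, Mendoza→Lot F $153) loses 38.
No other one-to-one assignment exceeds $578.

Maximum total: $578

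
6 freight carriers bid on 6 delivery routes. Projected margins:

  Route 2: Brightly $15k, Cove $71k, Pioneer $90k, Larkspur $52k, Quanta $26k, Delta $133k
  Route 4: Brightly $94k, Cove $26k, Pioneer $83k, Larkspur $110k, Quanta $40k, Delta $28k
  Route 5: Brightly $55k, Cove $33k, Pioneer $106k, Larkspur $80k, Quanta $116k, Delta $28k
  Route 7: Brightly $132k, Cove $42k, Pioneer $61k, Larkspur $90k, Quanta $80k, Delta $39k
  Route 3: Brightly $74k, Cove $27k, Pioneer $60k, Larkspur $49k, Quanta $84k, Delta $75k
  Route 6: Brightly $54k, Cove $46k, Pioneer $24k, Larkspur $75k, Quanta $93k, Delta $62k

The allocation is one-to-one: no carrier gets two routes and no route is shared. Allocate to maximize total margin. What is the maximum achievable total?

Maximum total: $611k

This is the linear assignment problem.
Optimal: Brightly→Route 7 ($132k), Cove→Route 6 ($46k), Pioneer→Route 5 ($106k), Larkspur→Route 4 ($110k), Quanta→Route 3 ($84k), Delta→Route 2 ($133k) — total 132+46+106+110+84+133 = $611k.
Max-entry greedy (repeatedly take the single best remaining cell) gives $597k, worse by 14.
Next-best assignment: Brightly→Route 7, Cove→Route 3, Pioneer→Route 5, Larkspur→Route 4, Quanta→Route 6, Delta→Route 2 = $601k.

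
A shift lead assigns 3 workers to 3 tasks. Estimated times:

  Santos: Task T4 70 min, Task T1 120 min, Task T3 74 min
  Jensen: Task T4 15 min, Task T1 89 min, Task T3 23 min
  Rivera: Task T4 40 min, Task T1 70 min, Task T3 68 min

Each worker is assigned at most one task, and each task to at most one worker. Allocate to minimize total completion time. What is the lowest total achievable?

Optimal: Santos→Task T3 (74 min), Jensen→Task T4 (15 min), Rivera→Task T1 (70 min) — total 74+15+70 = 159 min.
Next-best assignment: Santos→Task T4, Jensen→Task T3, Rivera→Task T1 = 163 min.

Min total: 159 min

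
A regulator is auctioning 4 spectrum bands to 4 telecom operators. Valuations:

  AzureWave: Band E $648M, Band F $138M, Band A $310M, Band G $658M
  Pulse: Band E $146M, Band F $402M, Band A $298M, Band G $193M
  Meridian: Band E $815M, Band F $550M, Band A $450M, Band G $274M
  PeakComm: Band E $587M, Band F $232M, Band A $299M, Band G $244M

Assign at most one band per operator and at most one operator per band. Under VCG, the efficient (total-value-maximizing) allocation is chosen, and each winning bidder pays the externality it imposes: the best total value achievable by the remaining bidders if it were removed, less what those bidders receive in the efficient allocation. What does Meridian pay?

Efficient allocation: AzureWave→Band G ($658M), Pulse→Band F ($402M), Meridian→Band E ($815M), PeakComm→Band A ($299M); total welfare W = $2174M.
Meridian receives Band E at value $815M, so the others get W − 815 = $1359M.
Without Meridian: best allocation of the remaining 3 bidders over all 4 bands is AzureWave→Band G ($658M), Pulse→Band F ($402M), PeakComm→Band E ($587M), total $1647M.
VCG payment = (others' best without Meridian) − (others' welfare with Meridian) = 1647 − 1359 = $288M.

Meridian pays $288M.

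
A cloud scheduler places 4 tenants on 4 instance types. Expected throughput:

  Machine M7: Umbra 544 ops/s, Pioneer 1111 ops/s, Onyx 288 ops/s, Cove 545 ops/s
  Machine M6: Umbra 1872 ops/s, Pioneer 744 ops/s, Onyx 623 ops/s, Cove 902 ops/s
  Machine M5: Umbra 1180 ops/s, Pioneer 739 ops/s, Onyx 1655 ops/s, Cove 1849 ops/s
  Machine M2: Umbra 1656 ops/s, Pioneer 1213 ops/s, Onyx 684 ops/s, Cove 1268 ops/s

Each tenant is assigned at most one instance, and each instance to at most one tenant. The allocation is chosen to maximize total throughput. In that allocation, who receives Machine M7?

Pioneer receives Machine M7.

This is a one-to-one assignment (maximum-weight bipartite matching).
Optimal: Umbra→Machine M6 (1872 ops/s), Pioneer→Machine M7 (1111 ops/s), Onyx→Machine M5 (1655 ops/s), Cove→Machine M2 (1268 ops/s) — total 1872+1111+1655+1268 = 5906 ops/s.
Max-entry greedy (repeatedly take the single best remaining cell) gives 5222 ops/s, worse by 684.
Swapping Cove↔Pioneer (Cove→Machine M7 545 ops/s, Pioneer→Machine M2 1213 ops/s) loses 621.
No other one-to-one assignment exceeds 5906 ops/s.
Pioneer's own top instance is Machine M2 (1213 ops/s), but forcing Pioneer→Machine M2 and reassigning the rest optimally gives only 5285 ops/s — worse by 621.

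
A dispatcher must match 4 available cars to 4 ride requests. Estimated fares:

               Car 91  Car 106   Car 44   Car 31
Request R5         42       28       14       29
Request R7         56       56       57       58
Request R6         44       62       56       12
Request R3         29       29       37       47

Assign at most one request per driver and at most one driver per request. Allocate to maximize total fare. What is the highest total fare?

This is a one-to-one assignment (maximum-weight bipartite matching).
Optimal: Car 91→Request R5 ($42), Car 106→Request R6 ($62), Car 44→Request R7 ($57), Car 31→Request R3 ($47) — total 42+62+57+47 = $208.
Row-greedy (each driver in turn takes its best remaining request) gives $184, worse by 24.
Swapping Car 91↔Car 44 (Car 91→Request R7 $56, Car 44→Request R5 $14) loses 29.
Checked against all permutations: $208 is optimal.

Max total: $208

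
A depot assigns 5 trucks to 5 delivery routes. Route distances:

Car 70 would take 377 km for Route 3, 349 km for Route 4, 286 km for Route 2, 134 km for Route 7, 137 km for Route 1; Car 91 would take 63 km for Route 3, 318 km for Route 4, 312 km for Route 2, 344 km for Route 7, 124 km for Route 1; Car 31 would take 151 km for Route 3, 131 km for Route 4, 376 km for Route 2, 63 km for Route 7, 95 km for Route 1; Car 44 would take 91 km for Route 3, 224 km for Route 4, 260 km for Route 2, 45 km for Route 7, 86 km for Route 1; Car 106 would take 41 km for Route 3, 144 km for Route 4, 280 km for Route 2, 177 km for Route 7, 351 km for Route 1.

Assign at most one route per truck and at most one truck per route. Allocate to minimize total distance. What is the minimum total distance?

Optimal: Car 70→Route 2 (286 km), Car 91→Route 1 (124 km), Car 31→Route 4 (131 km), Car 44→Route 7 (45 km), Car 106→Route 3 (41 km) — total 286+124+131+45+41 = 627 km.
Column-greedy (each route in turn goes to its cheapest remaining truck) gives 690 km, worse by 63.

Min total: 627 km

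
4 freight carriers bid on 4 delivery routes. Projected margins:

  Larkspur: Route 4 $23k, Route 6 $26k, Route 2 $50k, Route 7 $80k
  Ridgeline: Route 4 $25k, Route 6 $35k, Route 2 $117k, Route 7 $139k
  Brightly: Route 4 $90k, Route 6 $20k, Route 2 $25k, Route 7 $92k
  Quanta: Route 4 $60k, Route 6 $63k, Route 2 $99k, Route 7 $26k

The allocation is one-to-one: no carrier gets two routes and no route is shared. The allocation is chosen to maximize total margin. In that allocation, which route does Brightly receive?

Brightly receives Route 4.

Optimal: Larkspur→Route 6 ($26k), Ridgeline→Route 7 ($139k), Brightly→Route 4 ($90k), Quanta→Route 2 ($99k) — total 26+139+90+99 = $354k.
Row-greedy (each carrier in turn takes its best remaining route) gives $350k, worse by 4.
Swapping Larkspur↔Ridgeline (Larkspur→Route 7 $80k, Ridgeline→Route 6 $35k) loses 50.
Every other assignment is strictly worse.
Brightly's own top route is Route 7 ($92k), but forcing Brightly→Route 7 and reassigning the rest optimally gives only $295k — worse by 59.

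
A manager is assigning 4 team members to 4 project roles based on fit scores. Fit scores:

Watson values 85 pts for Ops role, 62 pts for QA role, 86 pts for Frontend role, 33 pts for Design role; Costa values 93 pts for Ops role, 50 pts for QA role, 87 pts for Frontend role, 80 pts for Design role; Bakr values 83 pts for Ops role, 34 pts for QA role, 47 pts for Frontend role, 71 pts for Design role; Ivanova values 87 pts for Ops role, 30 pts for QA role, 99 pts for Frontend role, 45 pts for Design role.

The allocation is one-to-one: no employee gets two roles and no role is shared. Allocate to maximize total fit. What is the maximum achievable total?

Max total: 325 pts

This is a one-to-one assignment (maximum-weight bipartite matching).
Optimal: Watson→QA role (62 pts), Costa→Ops role (93 pts), Bakr→Design role (71 pts), Ivanova→Frontend role (99 pts) — total 62+93+71+99 = 325 pts.
Row-greedy (each employee in turn takes its best remaining role) gives 280 pts, worse by 45.
Every other assignment is strictly worse.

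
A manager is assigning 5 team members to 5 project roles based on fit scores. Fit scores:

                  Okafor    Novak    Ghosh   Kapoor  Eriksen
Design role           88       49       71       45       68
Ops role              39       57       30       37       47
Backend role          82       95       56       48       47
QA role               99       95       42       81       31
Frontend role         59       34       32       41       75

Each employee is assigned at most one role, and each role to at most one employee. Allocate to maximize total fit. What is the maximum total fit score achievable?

This is a one-to-one assignment (maximum-weight bipartite matching).
Optimal: Okafor→QA role (99 pts), Novak→Backend role (95 pts), Ghosh→Design role (71 pts), Kapoor→Ops role (37 pts), Eriksen→Frontend role (75 pts) — total 99+95+71+37+75 = 377 pts.
Column-greedy (each role in turn goes to its best remaining employee) gives 357 pts, worse by 20.
Next-best assignment: Okafor→Design role, Novak→Backend role, Ghosh→Ops role, Kapoor→QA role, Eriksen→Frontend role = 369 pts.

Max total: 377 pts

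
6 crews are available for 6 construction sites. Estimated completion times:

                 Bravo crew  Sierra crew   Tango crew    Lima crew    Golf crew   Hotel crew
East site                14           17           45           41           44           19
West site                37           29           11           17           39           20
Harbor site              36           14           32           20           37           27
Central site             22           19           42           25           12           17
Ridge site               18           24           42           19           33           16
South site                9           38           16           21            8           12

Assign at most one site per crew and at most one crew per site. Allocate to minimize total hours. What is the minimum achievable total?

Min total: 82 hours

This is a one-to-one assignment (minimum-cost bipartite matching).
Optimal: Bravo crew→East site (14 hours), Sierra crew→Harbor site (14 hours), Tango crew→West site (11 hours), Lima crew→Ridge site (19 hours), Golf crew→Central site (12 hours), Hotel crew→South site (12 hours) — total 14+14+11+19+12+12 = 82 hours.
Min-entry greedy (repeatedly take the single cheapest remaining cell) gives 88 hours, worse by 6.
Next-best assignment: Bravo crew→East site, Sierra crew→Harbor site, Tango crew→West site, Lima crew→Ridge site, Golf crew→South site, Hotel crew→Central site = 83 hours.
Checked against all permutations: 82 hours is optimal.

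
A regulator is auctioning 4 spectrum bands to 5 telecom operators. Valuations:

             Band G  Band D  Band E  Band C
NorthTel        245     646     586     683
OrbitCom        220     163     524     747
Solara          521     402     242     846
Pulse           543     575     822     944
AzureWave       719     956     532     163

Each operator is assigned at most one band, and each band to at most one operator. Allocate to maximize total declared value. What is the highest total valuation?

Optimal: Solara→Band G ($521M), AzureWave→Band D ($956M), Pulse→Band E ($822M), OrbitCom→Band C ($747M) — total 521+956+822+747 = $3046M.
Max-entry greedy (repeatedly take the single best remaining cell) gives $3007M, worse by 39.

Max total: $3046M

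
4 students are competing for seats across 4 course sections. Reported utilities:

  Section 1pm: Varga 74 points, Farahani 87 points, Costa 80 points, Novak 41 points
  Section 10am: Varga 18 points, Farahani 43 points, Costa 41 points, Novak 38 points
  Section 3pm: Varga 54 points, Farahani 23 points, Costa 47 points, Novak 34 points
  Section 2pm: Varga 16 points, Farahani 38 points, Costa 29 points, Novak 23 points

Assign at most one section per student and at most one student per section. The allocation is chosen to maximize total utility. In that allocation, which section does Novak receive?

Novak receives Section 10am.

This is the linear assignment problem.
Optimal: Varga→Section 3pm (54 points), Farahani→Section 2pm (38 points), Costa→Section 1pm (80 points), Novak→Section 10am (38 points) — total 54+38+80+38 = 210 points.
Checked against all permutations: 210 points is optimal.
Novak's own top section is Section 1pm (41 points), but forcing Novak→Section 1pm and reassigning the rest optimally gives only 174 points — worse by 36.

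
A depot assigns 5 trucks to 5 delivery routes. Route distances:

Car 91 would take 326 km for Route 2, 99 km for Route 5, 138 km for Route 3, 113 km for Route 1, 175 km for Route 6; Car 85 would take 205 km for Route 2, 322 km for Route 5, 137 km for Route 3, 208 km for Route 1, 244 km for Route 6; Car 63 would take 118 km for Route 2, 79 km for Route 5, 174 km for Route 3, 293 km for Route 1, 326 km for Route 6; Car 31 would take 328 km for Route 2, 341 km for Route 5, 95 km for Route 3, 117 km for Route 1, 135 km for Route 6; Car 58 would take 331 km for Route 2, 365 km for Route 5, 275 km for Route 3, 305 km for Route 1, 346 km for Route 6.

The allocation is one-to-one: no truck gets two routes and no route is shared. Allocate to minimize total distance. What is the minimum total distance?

Optimal: Car 91→Route 5 (99 km), Car 85→Route 3 (137 km), Car 63→Route 2 (118 km), Car 31→Route 6 (135 km), Car 58→Route 1 (305 km) — total 99+137+118+135+305 = 794 km.
Min-entry greedy (repeatedly take the single cheapest remaining cell) gives 838 km, worse by 44.
Swapping Car 85↔Car 58 (Car 85→Route 1 208 km, Car 58→Route 3 275 km) adds 41.
Checked against all permutations: 794 km is optimal.

Min total: 794 km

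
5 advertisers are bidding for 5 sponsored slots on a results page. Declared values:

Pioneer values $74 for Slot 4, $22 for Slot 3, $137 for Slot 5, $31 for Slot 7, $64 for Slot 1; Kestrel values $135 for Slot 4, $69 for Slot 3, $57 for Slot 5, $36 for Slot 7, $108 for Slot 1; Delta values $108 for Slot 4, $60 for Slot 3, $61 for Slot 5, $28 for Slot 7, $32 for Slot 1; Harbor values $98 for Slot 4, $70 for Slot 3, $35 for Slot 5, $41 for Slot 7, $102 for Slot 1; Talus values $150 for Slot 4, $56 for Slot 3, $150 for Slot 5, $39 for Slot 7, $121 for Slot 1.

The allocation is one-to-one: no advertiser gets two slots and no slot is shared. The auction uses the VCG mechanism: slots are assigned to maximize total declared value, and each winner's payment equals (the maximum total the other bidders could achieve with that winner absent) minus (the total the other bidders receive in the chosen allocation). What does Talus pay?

Talus pays $88.

Efficient allocation: Pioneer→Slot 5 ($137), Kestrel→Slot 1 ($108), Delta→Slot 3 ($60), Harbor→Slot 7 ($41), Talus→Slot 4 ($150); total welfare W = $496.
Talus receives Slot 4 at value $150, so the others get W − 150 = $346.
Without Talus: best allocation of the remaining 4 bidders over all 5 slots is Pioneer→Slot 5 ($137), Kestrel→Slot 4 ($135), Delta→Slot 3 ($60), Harbor→Slot 1 ($102), total $434.
VCG payment = (others' best without Talus) − (others' welfare with Talus) = 434 − 346 = $88.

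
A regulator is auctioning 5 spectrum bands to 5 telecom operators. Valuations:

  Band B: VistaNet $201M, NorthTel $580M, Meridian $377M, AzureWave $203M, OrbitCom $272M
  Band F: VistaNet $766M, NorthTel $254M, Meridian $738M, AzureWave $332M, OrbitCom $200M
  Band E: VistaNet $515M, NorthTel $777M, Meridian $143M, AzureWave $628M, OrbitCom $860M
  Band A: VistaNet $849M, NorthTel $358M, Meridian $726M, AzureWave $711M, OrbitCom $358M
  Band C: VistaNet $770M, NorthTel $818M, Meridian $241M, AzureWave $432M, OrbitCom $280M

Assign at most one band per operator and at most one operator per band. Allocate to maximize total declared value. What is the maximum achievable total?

Maximum total: $3659M

This is a one-to-one assignment (maximum-weight bipartite matching).
Optimal: VistaNet→Band C ($770M), NorthTel→Band B ($580M), Meridian→Band F ($738M), AzureWave→Band A ($711M), OrbitCom→Band E ($860M) — total 770+580+738+711+860 = $3659M.
Row-greedy (each operator in turn takes its best remaining band) gives $3305M, worse by 354.
Next-best assignment: VistaNet→Band F, NorthTel→Band C, Meridian→Band B, AzureWave→Band A, OrbitCom→Band E = $3532M.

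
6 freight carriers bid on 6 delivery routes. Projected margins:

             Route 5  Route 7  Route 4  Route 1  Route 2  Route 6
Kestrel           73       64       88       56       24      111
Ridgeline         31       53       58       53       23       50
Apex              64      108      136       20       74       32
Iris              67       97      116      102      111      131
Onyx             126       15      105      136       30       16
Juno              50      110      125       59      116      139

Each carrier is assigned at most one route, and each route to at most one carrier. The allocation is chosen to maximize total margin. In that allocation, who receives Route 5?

Kestrel receives Route 5.

Optimal: Kestrel→Route 5 ($73k), Ridgeline→Route 7 ($53k), Apex→Route 4 ($136k), Iris→Route 2 ($111k), Onyx→Route 1 ($136k), Juno→Route 6 ($139k) — total 73+53+136+111+136+139 = $648k.
Kestrel's own top route is Route 6 ($111k), but forcing Kestrel→Route 6 and reassigning the rest optimally gives only $647k — worse by 1.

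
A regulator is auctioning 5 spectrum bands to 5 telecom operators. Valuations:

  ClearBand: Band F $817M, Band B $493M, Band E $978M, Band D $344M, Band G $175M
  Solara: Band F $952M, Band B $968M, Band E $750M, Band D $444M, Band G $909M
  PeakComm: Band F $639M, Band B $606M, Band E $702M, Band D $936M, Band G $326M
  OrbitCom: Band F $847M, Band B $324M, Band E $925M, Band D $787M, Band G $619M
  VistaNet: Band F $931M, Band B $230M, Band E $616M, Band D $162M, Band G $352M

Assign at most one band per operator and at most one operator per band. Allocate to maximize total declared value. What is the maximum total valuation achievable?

Optimal: ClearBand→Band E ($978M), Solara→Band B ($968M), PeakComm→Band D ($936M), OrbitCom→Band G ($619M), VistaNet→Band F ($931M) — total 978+968+936+619+931 = $4432M.
Column-greedy (each band in turn goes to its best remaining operator) gives $3675M, worse by 757.
Next-best assignment: ClearBand→Band E, Solara→Band G, PeakComm→Band B, OrbitCom→Band D, VistaNet→Band F = $4211M.

Maximum total: $4432M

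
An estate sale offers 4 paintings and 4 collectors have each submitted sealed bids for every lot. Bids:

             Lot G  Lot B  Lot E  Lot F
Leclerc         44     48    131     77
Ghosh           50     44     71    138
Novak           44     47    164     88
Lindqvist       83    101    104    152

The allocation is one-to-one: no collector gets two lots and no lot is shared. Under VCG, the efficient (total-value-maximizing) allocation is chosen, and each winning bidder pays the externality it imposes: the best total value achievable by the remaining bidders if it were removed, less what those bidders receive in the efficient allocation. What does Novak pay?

Novak pays $87.

Efficient allocation: Leclerc→Lot G ($44), Ghosh→Lot F ($138), Novak→Lot E ($164), Lindqvist→Lot B ($101); total welfare W = $447.
Novak receives Lot E at value $164, so the others get W − 164 = $283.
Without Novak: best allocation of the remaining 3 bidders over all 4 lots is Leclerc→Lot E ($131), Ghosh→Lot F ($138), Lindqvist→Lot B ($101), total $370.
VCG payment = (others' best without Novak) − (others' welfare with Novak) = 370 − 283 = $87.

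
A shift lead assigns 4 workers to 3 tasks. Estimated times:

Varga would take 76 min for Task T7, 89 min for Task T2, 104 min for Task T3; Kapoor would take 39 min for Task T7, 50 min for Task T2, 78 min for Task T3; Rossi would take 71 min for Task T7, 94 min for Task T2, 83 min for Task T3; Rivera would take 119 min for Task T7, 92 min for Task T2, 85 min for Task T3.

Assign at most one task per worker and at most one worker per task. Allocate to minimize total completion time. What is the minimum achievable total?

Optimal: Rossi→Task T7 (71 min), Kapoor→Task T2 (50 min), Rivera→Task T3 (85 min) — total 71+50+85 = 206 min.
Min-entry greedy (repeatedly take the single cheapest remaining cell) gives 211 min, worse by 5.
Every other assignment is strictly worse.

Min total: 206 min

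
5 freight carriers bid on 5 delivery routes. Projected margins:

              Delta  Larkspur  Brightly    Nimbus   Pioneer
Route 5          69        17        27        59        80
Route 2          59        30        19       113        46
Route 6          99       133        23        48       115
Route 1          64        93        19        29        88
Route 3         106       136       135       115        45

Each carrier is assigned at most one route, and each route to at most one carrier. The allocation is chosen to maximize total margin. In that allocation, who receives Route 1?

Pioneer receives Route 1.

Optimal: Delta→Route 5 ($69k), Larkspur→Route 6 ($133k), Brightly→Route 3 ($135k), Nimbus→Route 2 ($113k), Pioneer→Route 1 ($88k) — total 69+133+135+113+88 = $538k.
Row-greedy (each carrier in turn takes its best remaining route) gives $467k, worse by 71.
Swapping Nimbus↔Pioneer (Nimbus→Route 1 $29k, Pioneer→Route 2 $46k) loses 126.
Pioneer's own top route is Route 6 ($115k), but forcing Pioneer→Route 6 and reassigning the rest optimally gives only $525k — worse by 13.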